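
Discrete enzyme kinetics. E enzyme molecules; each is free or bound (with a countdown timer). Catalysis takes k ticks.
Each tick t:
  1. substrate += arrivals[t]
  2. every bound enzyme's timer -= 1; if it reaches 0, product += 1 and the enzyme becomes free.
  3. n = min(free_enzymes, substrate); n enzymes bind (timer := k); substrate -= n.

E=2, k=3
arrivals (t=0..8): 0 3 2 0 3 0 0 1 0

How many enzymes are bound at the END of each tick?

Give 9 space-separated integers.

Answer: 0 2 2 2 2 2 2 2 2

Derivation:
t=0: arr=0 -> substrate=0 bound=0 product=0
t=1: arr=3 -> substrate=1 bound=2 product=0
t=2: arr=2 -> substrate=3 bound=2 product=0
t=3: arr=0 -> substrate=3 bound=2 product=0
t=4: arr=3 -> substrate=4 bound=2 product=2
t=5: arr=0 -> substrate=4 bound=2 product=2
t=6: arr=0 -> substrate=4 bound=2 product=2
t=7: arr=1 -> substrate=3 bound=2 product=4
t=8: arr=0 -> substrate=3 bound=2 product=4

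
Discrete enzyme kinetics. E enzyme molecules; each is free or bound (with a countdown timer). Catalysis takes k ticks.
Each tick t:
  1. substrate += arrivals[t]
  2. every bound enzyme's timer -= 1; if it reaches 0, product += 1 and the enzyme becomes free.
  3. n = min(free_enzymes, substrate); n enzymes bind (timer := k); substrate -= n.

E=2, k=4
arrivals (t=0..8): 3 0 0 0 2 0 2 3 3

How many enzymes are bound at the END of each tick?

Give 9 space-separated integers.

Answer: 2 2 2 2 2 2 2 2 2

Derivation:
t=0: arr=3 -> substrate=1 bound=2 product=0
t=1: arr=0 -> substrate=1 bound=2 product=0
t=2: arr=0 -> substrate=1 bound=2 product=0
t=3: arr=0 -> substrate=1 bound=2 product=0
t=4: arr=2 -> substrate=1 bound=2 product=2
t=5: arr=0 -> substrate=1 bound=2 product=2
t=6: arr=2 -> substrate=3 bound=2 product=2
t=7: arr=3 -> substrate=6 bound=2 product=2
t=8: arr=3 -> substrate=7 bound=2 product=4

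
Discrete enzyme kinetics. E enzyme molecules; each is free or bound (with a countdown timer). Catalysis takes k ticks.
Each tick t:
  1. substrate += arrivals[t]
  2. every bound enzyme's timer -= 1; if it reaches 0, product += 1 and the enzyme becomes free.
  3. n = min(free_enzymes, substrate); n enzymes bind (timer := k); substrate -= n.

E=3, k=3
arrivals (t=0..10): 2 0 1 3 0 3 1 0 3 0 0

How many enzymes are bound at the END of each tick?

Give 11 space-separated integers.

Answer: 2 2 3 3 3 3 3 3 3 3 3

Derivation:
t=0: arr=2 -> substrate=0 bound=2 product=0
t=1: arr=0 -> substrate=0 bound=2 product=0
t=2: arr=1 -> substrate=0 bound=3 product=0
t=3: arr=3 -> substrate=1 bound=3 product=2
t=4: arr=0 -> substrate=1 bound=3 product=2
t=5: arr=3 -> substrate=3 bound=3 product=3
t=6: arr=1 -> substrate=2 bound=3 product=5
t=7: arr=0 -> substrate=2 bound=3 product=5
t=8: arr=3 -> substrate=4 bound=3 product=6
t=9: arr=0 -> substrate=2 bound=3 product=8
t=10: arr=0 -> substrate=2 bound=3 product=8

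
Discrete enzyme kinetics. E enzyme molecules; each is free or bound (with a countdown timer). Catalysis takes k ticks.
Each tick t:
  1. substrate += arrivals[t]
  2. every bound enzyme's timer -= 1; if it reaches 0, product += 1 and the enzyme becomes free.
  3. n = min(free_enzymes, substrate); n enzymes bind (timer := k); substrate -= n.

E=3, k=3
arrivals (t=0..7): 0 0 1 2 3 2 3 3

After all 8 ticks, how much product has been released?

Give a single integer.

Answer: 3

Derivation:
t=0: arr=0 -> substrate=0 bound=0 product=0
t=1: arr=0 -> substrate=0 bound=0 product=0
t=2: arr=1 -> substrate=0 bound=1 product=0
t=3: arr=2 -> substrate=0 bound=3 product=0
t=4: arr=3 -> substrate=3 bound=3 product=0
t=5: arr=2 -> substrate=4 bound=3 product=1
t=6: arr=3 -> substrate=5 bound=3 product=3
t=7: arr=3 -> substrate=8 bound=3 product=3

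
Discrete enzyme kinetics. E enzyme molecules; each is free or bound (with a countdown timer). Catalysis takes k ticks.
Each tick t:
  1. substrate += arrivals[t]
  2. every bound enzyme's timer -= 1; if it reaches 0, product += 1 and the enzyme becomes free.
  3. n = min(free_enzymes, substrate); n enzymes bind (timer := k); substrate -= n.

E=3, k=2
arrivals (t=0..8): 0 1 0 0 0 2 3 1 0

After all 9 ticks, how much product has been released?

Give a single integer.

Answer: 4

Derivation:
t=0: arr=0 -> substrate=0 bound=0 product=0
t=1: arr=1 -> substrate=0 bound=1 product=0
t=2: arr=0 -> substrate=0 bound=1 product=0
t=3: arr=0 -> substrate=0 bound=0 product=1
t=4: arr=0 -> substrate=0 bound=0 product=1
t=5: arr=2 -> substrate=0 bound=2 product=1
t=6: arr=3 -> substrate=2 bound=3 product=1
t=7: arr=1 -> substrate=1 bound=3 product=3
t=8: arr=0 -> substrate=0 bound=3 product=4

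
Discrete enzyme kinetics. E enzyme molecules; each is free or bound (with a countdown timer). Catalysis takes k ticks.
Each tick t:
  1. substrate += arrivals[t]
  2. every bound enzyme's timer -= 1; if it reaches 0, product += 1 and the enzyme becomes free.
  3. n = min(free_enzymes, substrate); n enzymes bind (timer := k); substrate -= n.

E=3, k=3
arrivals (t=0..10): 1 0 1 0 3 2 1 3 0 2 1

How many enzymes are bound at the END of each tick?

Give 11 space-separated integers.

Answer: 1 1 2 1 3 3 3 3 3 3 3

Derivation:
t=0: arr=1 -> substrate=0 bound=1 product=0
t=1: arr=0 -> substrate=0 bound=1 product=0
t=2: arr=1 -> substrate=0 bound=2 product=0
t=3: arr=0 -> substrate=0 bound=1 product=1
t=4: arr=3 -> substrate=1 bound=3 product=1
t=5: arr=2 -> substrate=2 bound=3 product=2
t=6: arr=1 -> substrate=3 bound=3 product=2
t=7: arr=3 -> substrate=4 bound=3 product=4
t=8: arr=0 -> substrate=3 bound=3 product=5
t=9: arr=2 -> substrate=5 bound=3 product=5
t=10: arr=1 -> substrate=4 bound=3 product=7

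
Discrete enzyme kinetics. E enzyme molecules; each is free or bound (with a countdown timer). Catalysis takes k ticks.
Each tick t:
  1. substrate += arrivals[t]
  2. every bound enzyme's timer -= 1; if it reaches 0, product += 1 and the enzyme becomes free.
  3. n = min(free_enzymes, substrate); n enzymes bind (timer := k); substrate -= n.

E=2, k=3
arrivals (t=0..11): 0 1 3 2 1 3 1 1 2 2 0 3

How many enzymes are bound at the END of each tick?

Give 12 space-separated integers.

Answer: 0 1 2 2 2 2 2 2 2 2 2 2

Derivation:
t=0: arr=0 -> substrate=0 bound=0 product=0
t=1: arr=1 -> substrate=0 bound=1 product=0
t=2: arr=3 -> substrate=2 bound=2 product=0
t=3: arr=2 -> substrate=4 bound=2 product=0
t=4: arr=1 -> substrate=4 bound=2 product=1
t=5: arr=3 -> substrate=6 bound=2 product=2
t=6: arr=1 -> substrate=7 bound=2 product=2
t=7: arr=1 -> substrate=7 bound=2 product=3
t=8: arr=2 -> substrate=8 bound=2 product=4
t=9: arr=2 -> substrate=10 bound=2 product=4
t=10: arr=0 -> substrate=9 bound=2 product=5
t=11: arr=3 -> substrate=11 bound=2 product=6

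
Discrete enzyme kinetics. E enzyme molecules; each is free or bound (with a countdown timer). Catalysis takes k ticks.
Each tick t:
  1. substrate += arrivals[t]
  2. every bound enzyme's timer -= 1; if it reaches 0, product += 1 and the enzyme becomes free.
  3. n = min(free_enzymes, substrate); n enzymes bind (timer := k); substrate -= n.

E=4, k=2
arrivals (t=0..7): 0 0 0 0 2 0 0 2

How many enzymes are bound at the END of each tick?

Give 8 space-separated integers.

t=0: arr=0 -> substrate=0 bound=0 product=0
t=1: arr=0 -> substrate=0 bound=0 product=0
t=2: arr=0 -> substrate=0 bound=0 product=0
t=3: arr=0 -> substrate=0 bound=0 product=0
t=4: arr=2 -> substrate=0 bound=2 product=0
t=5: arr=0 -> substrate=0 bound=2 product=0
t=6: arr=0 -> substrate=0 bound=0 product=2
t=7: arr=2 -> substrate=0 bound=2 product=2

Answer: 0 0 0 0 2 2 0 2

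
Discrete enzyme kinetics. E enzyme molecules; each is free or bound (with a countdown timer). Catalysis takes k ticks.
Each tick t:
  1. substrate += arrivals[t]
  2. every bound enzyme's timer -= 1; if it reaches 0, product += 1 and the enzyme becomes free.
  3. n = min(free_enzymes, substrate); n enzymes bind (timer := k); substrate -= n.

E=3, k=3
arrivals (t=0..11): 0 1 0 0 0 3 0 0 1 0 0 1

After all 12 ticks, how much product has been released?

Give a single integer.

Answer: 5

Derivation:
t=0: arr=0 -> substrate=0 bound=0 product=0
t=1: arr=1 -> substrate=0 bound=1 product=0
t=2: arr=0 -> substrate=0 bound=1 product=0
t=3: arr=0 -> substrate=0 bound=1 product=0
t=4: arr=0 -> substrate=0 bound=0 product=1
t=5: arr=3 -> substrate=0 bound=3 product=1
t=6: arr=0 -> substrate=0 bound=3 product=1
t=7: arr=0 -> substrate=0 bound=3 product=1
t=8: arr=1 -> substrate=0 bound=1 product=4
t=9: arr=0 -> substrate=0 bound=1 product=4
t=10: arr=0 -> substrate=0 bound=1 product=4
t=11: arr=1 -> substrate=0 bound=1 product=5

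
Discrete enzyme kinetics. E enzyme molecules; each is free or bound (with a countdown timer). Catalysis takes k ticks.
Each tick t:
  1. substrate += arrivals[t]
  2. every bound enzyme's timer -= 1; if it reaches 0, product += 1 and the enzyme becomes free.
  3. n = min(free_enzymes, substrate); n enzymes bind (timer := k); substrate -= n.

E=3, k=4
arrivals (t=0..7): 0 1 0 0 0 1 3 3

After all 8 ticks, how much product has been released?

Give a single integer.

t=0: arr=0 -> substrate=0 bound=0 product=0
t=1: arr=1 -> substrate=0 bound=1 product=0
t=2: arr=0 -> substrate=0 bound=1 product=0
t=3: arr=0 -> substrate=0 bound=1 product=0
t=4: arr=0 -> substrate=0 bound=1 product=0
t=5: arr=1 -> substrate=0 bound=1 product=1
t=6: arr=3 -> substrate=1 bound=3 product=1
t=7: arr=3 -> substrate=4 bound=3 product=1

Answer: 1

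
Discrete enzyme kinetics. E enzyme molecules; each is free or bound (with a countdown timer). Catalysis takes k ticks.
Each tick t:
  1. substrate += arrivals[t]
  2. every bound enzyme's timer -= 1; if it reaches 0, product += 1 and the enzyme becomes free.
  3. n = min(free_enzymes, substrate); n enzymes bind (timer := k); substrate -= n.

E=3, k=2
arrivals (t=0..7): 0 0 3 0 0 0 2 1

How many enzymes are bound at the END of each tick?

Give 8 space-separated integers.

t=0: arr=0 -> substrate=0 bound=0 product=0
t=1: arr=0 -> substrate=0 bound=0 product=0
t=2: arr=3 -> substrate=0 bound=3 product=0
t=3: arr=0 -> substrate=0 bound=3 product=0
t=4: arr=0 -> substrate=0 bound=0 product=3
t=5: arr=0 -> substrate=0 bound=0 product=3
t=6: arr=2 -> substrate=0 bound=2 product=3
t=7: arr=1 -> substrate=0 bound=3 product=3

Answer: 0 0 3 3 0 0 2 3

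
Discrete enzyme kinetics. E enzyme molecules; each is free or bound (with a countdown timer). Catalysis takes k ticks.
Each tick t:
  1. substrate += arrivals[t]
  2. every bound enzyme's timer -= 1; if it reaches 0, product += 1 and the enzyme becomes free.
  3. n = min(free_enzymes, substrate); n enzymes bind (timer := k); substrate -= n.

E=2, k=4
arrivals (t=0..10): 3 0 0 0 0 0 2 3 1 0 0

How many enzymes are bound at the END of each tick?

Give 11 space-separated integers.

Answer: 2 2 2 2 1 1 2 2 2 2 2

Derivation:
t=0: arr=3 -> substrate=1 bound=2 product=0
t=1: arr=0 -> substrate=1 bound=2 product=0
t=2: arr=0 -> substrate=1 bound=2 product=0
t=3: arr=0 -> substrate=1 bound=2 product=0
t=4: arr=0 -> substrate=0 bound=1 product=2
t=5: arr=0 -> substrate=0 bound=1 product=2
t=6: arr=2 -> substrate=1 bound=2 product=2
t=7: arr=3 -> substrate=4 bound=2 product=2
t=8: arr=1 -> substrate=4 bound=2 product=3
t=9: arr=0 -> substrate=4 bound=2 product=3
t=10: arr=0 -> substrate=3 bound=2 product=4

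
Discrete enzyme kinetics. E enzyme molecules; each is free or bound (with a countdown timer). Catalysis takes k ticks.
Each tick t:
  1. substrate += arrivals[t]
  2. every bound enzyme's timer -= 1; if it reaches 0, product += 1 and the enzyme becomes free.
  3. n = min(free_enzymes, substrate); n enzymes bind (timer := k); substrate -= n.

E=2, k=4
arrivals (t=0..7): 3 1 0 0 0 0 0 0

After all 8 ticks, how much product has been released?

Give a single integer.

t=0: arr=3 -> substrate=1 bound=2 product=0
t=1: arr=1 -> substrate=2 bound=2 product=0
t=2: arr=0 -> substrate=2 bound=2 product=0
t=3: arr=0 -> substrate=2 bound=2 product=0
t=4: arr=0 -> substrate=0 bound=2 product=2
t=5: arr=0 -> substrate=0 bound=2 product=2
t=6: arr=0 -> substrate=0 bound=2 product=2
t=7: arr=0 -> substrate=0 bound=2 product=2

Answer: 2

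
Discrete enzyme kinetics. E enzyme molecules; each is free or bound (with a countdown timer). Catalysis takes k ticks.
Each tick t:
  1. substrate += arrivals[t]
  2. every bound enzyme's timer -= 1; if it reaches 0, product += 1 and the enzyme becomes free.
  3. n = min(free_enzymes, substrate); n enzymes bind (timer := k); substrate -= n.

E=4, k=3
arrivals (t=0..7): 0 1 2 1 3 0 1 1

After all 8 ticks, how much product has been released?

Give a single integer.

t=0: arr=0 -> substrate=0 bound=0 product=0
t=1: arr=1 -> substrate=0 bound=1 product=0
t=2: arr=2 -> substrate=0 bound=3 product=0
t=3: arr=1 -> substrate=0 bound=4 product=0
t=4: arr=3 -> substrate=2 bound=4 product=1
t=5: arr=0 -> substrate=0 bound=4 product=3
t=6: arr=1 -> substrate=0 bound=4 product=4
t=7: arr=1 -> substrate=0 bound=4 product=5

Answer: 5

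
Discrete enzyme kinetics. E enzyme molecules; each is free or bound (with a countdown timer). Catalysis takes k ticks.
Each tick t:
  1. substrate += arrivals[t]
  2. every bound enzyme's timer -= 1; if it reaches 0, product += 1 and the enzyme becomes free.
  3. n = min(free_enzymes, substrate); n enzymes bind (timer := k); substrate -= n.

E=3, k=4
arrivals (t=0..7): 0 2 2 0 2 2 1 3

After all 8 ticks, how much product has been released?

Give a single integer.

Answer: 3

Derivation:
t=0: arr=0 -> substrate=0 bound=0 product=0
t=1: arr=2 -> substrate=0 bound=2 product=0
t=2: arr=2 -> substrate=1 bound=3 product=0
t=3: arr=0 -> substrate=1 bound=3 product=0
t=4: arr=2 -> substrate=3 bound=3 product=0
t=5: arr=2 -> substrate=3 bound=3 product=2
t=6: arr=1 -> substrate=3 bound=3 product=3
t=7: arr=3 -> substrate=6 bound=3 product=3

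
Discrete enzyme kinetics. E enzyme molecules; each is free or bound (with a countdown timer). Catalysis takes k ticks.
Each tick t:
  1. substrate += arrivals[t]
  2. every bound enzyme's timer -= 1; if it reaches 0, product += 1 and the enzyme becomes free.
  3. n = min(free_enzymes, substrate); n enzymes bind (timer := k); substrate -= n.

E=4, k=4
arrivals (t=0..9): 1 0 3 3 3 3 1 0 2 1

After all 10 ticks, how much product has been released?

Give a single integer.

Answer: 5

Derivation:
t=0: arr=1 -> substrate=0 bound=1 product=0
t=1: arr=0 -> substrate=0 bound=1 product=0
t=2: arr=3 -> substrate=0 bound=4 product=0
t=3: arr=3 -> substrate=3 bound=4 product=0
t=4: arr=3 -> substrate=5 bound=4 product=1
t=5: arr=3 -> substrate=8 bound=4 product=1
t=6: arr=1 -> substrate=6 bound=4 product=4
t=7: arr=0 -> substrate=6 bound=4 product=4
t=8: arr=2 -> substrate=7 bound=4 product=5
t=9: arr=1 -> substrate=8 bound=4 product=5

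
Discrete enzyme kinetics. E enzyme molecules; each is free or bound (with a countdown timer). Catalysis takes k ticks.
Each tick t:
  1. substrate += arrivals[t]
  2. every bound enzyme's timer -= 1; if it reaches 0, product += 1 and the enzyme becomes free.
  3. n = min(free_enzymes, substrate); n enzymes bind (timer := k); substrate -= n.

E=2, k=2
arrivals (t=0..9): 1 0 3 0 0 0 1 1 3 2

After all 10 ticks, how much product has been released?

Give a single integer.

t=0: arr=1 -> substrate=0 bound=1 product=0
t=1: arr=0 -> substrate=0 bound=1 product=0
t=2: arr=3 -> substrate=1 bound=2 product=1
t=3: arr=0 -> substrate=1 bound=2 product=1
t=4: arr=0 -> substrate=0 bound=1 product=3
t=5: arr=0 -> substrate=0 bound=1 product=3
t=6: arr=1 -> substrate=0 bound=1 product=4
t=7: arr=1 -> substrate=0 bound=2 product=4
t=8: arr=3 -> substrate=2 bound=2 product=5
t=9: arr=2 -> substrate=3 bound=2 product=6

Answer: 6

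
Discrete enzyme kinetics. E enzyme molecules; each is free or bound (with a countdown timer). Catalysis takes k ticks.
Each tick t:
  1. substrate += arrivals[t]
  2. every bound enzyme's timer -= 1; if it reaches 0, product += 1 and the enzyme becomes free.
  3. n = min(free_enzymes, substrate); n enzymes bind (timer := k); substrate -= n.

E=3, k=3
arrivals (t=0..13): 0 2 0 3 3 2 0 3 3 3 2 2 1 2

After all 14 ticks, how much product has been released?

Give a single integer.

Answer: 11

Derivation:
t=0: arr=0 -> substrate=0 bound=0 product=0
t=1: arr=2 -> substrate=0 bound=2 product=0
t=2: arr=0 -> substrate=0 bound=2 product=0
t=3: arr=3 -> substrate=2 bound=3 product=0
t=4: arr=3 -> substrate=3 bound=3 product=2
t=5: arr=2 -> substrate=5 bound=3 product=2
t=6: arr=0 -> substrate=4 bound=3 product=3
t=7: arr=3 -> substrate=5 bound=3 product=5
t=8: arr=3 -> substrate=8 bound=3 product=5
t=9: arr=3 -> substrate=10 bound=3 product=6
t=10: arr=2 -> substrate=10 bound=3 product=8
t=11: arr=2 -> substrate=12 bound=3 product=8
t=12: arr=1 -> substrate=12 bound=3 product=9
t=13: arr=2 -> substrate=12 bound=3 product=11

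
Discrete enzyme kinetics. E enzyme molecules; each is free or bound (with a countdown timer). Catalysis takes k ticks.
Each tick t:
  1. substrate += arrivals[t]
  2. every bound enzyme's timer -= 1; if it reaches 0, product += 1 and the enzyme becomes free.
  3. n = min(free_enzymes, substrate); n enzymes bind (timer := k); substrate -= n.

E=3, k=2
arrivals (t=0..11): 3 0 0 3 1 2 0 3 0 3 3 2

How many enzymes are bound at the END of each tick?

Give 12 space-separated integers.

t=0: arr=3 -> substrate=0 bound=3 product=0
t=1: arr=0 -> substrate=0 bound=3 product=0
t=2: arr=0 -> substrate=0 bound=0 product=3
t=3: arr=3 -> substrate=0 bound=3 product=3
t=4: arr=1 -> substrate=1 bound=3 product=3
t=5: arr=2 -> substrate=0 bound=3 product=6
t=6: arr=0 -> substrate=0 bound=3 product=6
t=7: arr=3 -> substrate=0 bound=3 product=9
t=8: arr=0 -> substrate=0 bound=3 product=9
t=9: arr=3 -> substrate=0 bound=3 product=12
t=10: arr=3 -> substrate=3 bound=3 product=12
t=11: arr=2 -> substrate=2 bound=3 product=15

Answer: 3 3 0 3 3 3 3 3 3 3 3 3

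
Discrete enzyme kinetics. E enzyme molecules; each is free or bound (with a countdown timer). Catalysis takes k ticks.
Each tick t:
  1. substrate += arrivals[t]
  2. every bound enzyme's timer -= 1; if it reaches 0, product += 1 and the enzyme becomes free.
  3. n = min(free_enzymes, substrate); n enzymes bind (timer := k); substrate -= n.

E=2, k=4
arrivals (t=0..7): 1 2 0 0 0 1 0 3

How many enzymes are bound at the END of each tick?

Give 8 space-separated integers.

t=0: arr=1 -> substrate=0 bound=1 product=0
t=1: arr=2 -> substrate=1 bound=2 product=0
t=2: arr=0 -> substrate=1 bound=2 product=0
t=3: arr=0 -> substrate=1 bound=2 product=0
t=4: arr=0 -> substrate=0 bound=2 product=1
t=5: arr=1 -> substrate=0 bound=2 product=2
t=6: arr=0 -> substrate=0 bound=2 product=2
t=7: arr=3 -> substrate=3 bound=2 product=2

Answer: 1 2 2 2 2 2 2 2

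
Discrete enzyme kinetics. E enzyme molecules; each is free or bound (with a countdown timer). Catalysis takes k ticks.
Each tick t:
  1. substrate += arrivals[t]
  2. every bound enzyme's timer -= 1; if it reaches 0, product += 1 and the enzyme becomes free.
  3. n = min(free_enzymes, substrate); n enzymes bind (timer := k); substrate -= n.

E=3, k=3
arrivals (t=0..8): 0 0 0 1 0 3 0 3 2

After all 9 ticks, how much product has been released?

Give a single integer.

Answer: 3

Derivation:
t=0: arr=0 -> substrate=0 bound=0 product=0
t=1: arr=0 -> substrate=0 bound=0 product=0
t=2: arr=0 -> substrate=0 bound=0 product=0
t=3: arr=1 -> substrate=0 bound=1 product=0
t=4: arr=0 -> substrate=0 bound=1 product=0
t=5: arr=3 -> substrate=1 bound=3 product=0
t=6: arr=0 -> substrate=0 bound=3 product=1
t=7: arr=3 -> substrate=3 bound=3 product=1
t=8: arr=2 -> substrate=3 bound=3 product=3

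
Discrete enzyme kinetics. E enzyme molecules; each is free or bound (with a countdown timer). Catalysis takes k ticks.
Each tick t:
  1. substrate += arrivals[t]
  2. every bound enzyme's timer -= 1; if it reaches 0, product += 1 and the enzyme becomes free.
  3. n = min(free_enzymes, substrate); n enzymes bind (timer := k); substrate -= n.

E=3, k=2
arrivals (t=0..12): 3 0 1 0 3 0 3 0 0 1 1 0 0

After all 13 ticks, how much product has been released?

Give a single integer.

Answer: 12

Derivation:
t=0: arr=3 -> substrate=0 bound=3 product=0
t=1: arr=0 -> substrate=0 bound=3 product=0
t=2: arr=1 -> substrate=0 bound=1 product=3
t=3: arr=0 -> substrate=0 bound=1 product=3
t=4: arr=3 -> substrate=0 bound=3 product=4
t=5: arr=0 -> substrate=0 bound=3 product=4
t=6: arr=3 -> substrate=0 bound=3 product=7
t=7: arr=0 -> substrate=0 bound=3 product=7
t=8: arr=0 -> substrate=0 bound=0 product=10
t=9: arr=1 -> substrate=0 bound=1 product=10
t=10: arr=1 -> substrate=0 bound=2 product=10
t=11: arr=0 -> substrate=0 bound=1 product=11
t=12: arr=0 -> substrate=0 bound=0 product=12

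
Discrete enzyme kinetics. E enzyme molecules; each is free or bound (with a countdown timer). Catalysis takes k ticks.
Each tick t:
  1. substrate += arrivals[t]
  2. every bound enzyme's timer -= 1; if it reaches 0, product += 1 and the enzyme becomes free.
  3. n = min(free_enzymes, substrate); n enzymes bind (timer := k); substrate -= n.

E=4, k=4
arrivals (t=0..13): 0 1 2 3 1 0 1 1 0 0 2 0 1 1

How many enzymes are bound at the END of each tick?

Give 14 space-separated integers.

Answer: 0 1 3 4 4 4 4 4 4 4 4 3 4 4

Derivation:
t=0: arr=0 -> substrate=0 bound=0 product=0
t=1: arr=1 -> substrate=0 bound=1 product=0
t=2: arr=2 -> substrate=0 bound=3 product=0
t=3: arr=3 -> substrate=2 bound=4 product=0
t=4: arr=1 -> substrate=3 bound=4 product=0
t=5: arr=0 -> substrate=2 bound=4 product=1
t=6: arr=1 -> substrate=1 bound=4 product=3
t=7: arr=1 -> substrate=1 bound=4 product=4
t=8: arr=0 -> substrate=1 bound=4 product=4
t=9: arr=0 -> substrate=0 bound=4 product=5
t=10: arr=2 -> substrate=0 bound=4 product=7
t=11: arr=0 -> substrate=0 bound=3 product=8
t=12: arr=1 -> substrate=0 bound=4 product=8
t=13: arr=1 -> substrate=0 bound=4 product=9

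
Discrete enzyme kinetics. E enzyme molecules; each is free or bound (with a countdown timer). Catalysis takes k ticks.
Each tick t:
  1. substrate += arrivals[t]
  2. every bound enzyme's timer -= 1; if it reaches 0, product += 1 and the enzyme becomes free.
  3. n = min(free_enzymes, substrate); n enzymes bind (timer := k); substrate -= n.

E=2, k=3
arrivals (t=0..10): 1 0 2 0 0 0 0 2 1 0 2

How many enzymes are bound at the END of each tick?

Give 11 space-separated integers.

Answer: 1 1 2 2 2 1 0 2 2 2 2

Derivation:
t=0: arr=1 -> substrate=0 bound=1 product=0
t=1: arr=0 -> substrate=0 bound=1 product=0
t=2: arr=2 -> substrate=1 bound=2 product=0
t=3: arr=0 -> substrate=0 bound=2 product=1
t=4: arr=0 -> substrate=0 bound=2 product=1
t=5: arr=0 -> substrate=0 bound=1 product=2
t=6: arr=0 -> substrate=0 bound=0 product=3
t=7: arr=2 -> substrate=0 bound=2 product=3
t=8: arr=1 -> substrate=1 bound=2 product=3
t=9: arr=0 -> substrate=1 bound=2 product=3
t=10: arr=2 -> substrate=1 bound=2 product=5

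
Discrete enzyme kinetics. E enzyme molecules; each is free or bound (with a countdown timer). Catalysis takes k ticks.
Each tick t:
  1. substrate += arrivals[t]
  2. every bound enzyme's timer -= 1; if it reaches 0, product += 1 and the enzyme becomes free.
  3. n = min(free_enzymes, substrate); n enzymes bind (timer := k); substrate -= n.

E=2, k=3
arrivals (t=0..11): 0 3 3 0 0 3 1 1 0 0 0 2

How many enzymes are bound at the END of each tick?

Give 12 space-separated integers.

Answer: 0 2 2 2 2 2 2 2 2 2 2 2

Derivation:
t=0: arr=0 -> substrate=0 bound=0 product=0
t=1: arr=3 -> substrate=1 bound=2 product=0
t=2: arr=3 -> substrate=4 bound=2 product=0
t=3: arr=0 -> substrate=4 bound=2 product=0
t=4: arr=0 -> substrate=2 bound=2 product=2
t=5: arr=3 -> substrate=5 bound=2 product=2
t=6: arr=1 -> substrate=6 bound=2 product=2
t=7: arr=1 -> substrate=5 bound=2 product=4
t=8: arr=0 -> substrate=5 bound=2 product=4
t=9: arr=0 -> substrate=5 bound=2 product=4
t=10: arr=0 -> substrate=3 bound=2 product=6
t=11: arr=2 -> substrate=5 bound=2 product=6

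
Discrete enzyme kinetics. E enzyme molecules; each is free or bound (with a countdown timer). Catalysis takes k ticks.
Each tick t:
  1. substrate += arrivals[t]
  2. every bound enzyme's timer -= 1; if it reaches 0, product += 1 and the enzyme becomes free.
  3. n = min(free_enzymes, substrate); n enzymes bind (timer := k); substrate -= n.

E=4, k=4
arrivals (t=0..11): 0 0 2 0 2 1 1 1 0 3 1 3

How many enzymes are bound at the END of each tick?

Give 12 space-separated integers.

t=0: arr=0 -> substrate=0 bound=0 product=0
t=1: arr=0 -> substrate=0 bound=0 product=0
t=2: arr=2 -> substrate=0 bound=2 product=0
t=3: arr=0 -> substrate=0 bound=2 product=0
t=4: arr=2 -> substrate=0 bound=4 product=0
t=5: arr=1 -> substrate=1 bound=4 product=0
t=6: arr=1 -> substrate=0 bound=4 product=2
t=7: arr=1 -> substrate=1 bound=4 product=2
t=8: arr=0 -> substrate=0 bound=3 product=4
t=9: arr=3 -> substrate=2 bound=4 product=4
t=10: arr=1 -> substrate=1 bound=4 product=6
t=11: arr=3 -> substrate=4 bound=4 product=6

Answer: 0 0 2 2 4 4 4 4 3 4 4 4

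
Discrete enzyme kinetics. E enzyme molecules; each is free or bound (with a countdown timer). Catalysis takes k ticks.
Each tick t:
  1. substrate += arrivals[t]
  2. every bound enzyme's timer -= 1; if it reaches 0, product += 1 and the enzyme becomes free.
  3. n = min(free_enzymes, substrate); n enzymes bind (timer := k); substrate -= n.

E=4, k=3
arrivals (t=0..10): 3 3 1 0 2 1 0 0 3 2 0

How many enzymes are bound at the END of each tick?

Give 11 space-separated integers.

Answer: 3 4 4 4 4 4 3 2 4 4 4

Derivation:
t=0: arr=3 -> substrate=0 bound=3 product=0
t=1: arr=3 -> substrate=2 bound=4 product=0
t=2: arr=1 -> substrate=3 bound=4 product=0
t=3: arr=0 -> substrate=0 bound=4 product=3
t=4: arr=2 -> substrate=1 bound=4 product=4
t=5: arr=1 -> substrate=2 bound=4 product=4
t=6: arr=0 -> substrate=0 bound=3 product=7
t=7: arr=0 -> substrate=0 bound=2 product=8
t=8: arr=3 -> substrate=1 bound=4 product=8
t=9: arr=2 -> substrate=1 bound=4 product=10
t=10: arr=0 -> substrate=1 bound=4 product=10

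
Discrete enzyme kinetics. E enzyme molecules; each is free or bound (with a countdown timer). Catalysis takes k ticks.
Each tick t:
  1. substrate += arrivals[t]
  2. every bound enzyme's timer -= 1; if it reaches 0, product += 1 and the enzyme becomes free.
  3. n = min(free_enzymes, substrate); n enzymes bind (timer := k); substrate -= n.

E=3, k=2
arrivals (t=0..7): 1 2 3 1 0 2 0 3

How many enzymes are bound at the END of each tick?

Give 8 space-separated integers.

t=0: arr=1 -> substrate=0 bound=1 product=0
t=1: arr=2 -> substrate=0 bound=3 product=0
t=2: arr=3 -> substrate=2 bound=3 product=1
t=3: arr=1 -> substrate=1 bound=3 product=3
t=4: arr=0 -> substrate=0 bound=3 product=4
t=5: arr=2 -> substrate=0 bound=3 product=6
t=6: arr=0 -> substrate=0 bound=2 product=7
t=7: arr=3 -> substrate=0 bound=3 product=9

Answer: 1 3 3 3 3 3 2 3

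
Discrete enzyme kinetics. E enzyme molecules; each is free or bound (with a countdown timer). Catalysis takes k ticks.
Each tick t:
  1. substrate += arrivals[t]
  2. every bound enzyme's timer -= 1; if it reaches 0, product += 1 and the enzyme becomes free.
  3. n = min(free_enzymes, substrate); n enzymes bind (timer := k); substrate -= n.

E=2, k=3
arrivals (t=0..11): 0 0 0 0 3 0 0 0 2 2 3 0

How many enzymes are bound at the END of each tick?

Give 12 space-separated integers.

Answer: 0 0 0 0 2 2 2 1 2 2 2 2

Derivation:
t=0: arr=0 -> substrate=0 bound=0 product=0
t=1: arr=0 -> substrate=0 bound=0 product=0
t=2: arr=0 -> substrate=0 bound=0 product=0
t=3: arr=0 -> substrate=0 bound=0 product=0
t=4: arr=3 -> substrate=1 bound=2 product=0
t=5: arr=0 -> substrate=1 bound=2 product=0
t=6: arr=0 -> substrate=1 bound=2 product=0
t=7: arr=0 -> substrate=0 bound=1 product=2
t=8: arr=2 -> substrate=1 bound=2 product=2
t=9: arr=2 -> substrate=3 bound=2 product=2
t=10: arr=3 -> substrate=5 bound=2 product=3
t=11: arr=0 -> substrate=4 bound=2 product=4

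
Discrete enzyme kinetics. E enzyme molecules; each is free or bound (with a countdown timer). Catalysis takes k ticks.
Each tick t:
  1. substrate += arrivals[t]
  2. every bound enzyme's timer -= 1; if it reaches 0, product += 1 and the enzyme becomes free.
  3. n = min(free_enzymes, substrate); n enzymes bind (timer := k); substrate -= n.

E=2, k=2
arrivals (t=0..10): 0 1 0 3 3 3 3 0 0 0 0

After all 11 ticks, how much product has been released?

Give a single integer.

t=0: arr=0 -> substrate=0 bound=0 product=0
t=1: arr=1 -> substrate=0 bound=1 product=0
t=2: arr=0 -> substrate=0 bound=1 product=0
t=3: arr=3 -> substrate=1 bound=2 product=1
t=4: arr=3 -> substrate=4 bound=2 product=1
t=5: arr=3 -> substrate=5 bound=2 product=3
t=6: arr=3 -> substrate=8 bound=2 product=3
t=7: arr=0 -> substrate=6 bound=2 product=5
t=8: arr=0 -> substrate=6 bound=2 product=5
t=9: arr=0 -> substrate=4 bound=2 product=7
t=10: arr=0 -> substrate=4 bound=2 product=7

Answer: 7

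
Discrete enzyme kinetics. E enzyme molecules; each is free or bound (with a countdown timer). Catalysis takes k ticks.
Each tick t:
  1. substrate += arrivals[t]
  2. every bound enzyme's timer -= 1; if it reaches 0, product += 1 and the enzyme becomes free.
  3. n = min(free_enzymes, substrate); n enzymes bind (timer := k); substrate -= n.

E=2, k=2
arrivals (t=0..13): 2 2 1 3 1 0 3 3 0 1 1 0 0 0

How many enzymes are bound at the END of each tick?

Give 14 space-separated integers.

t=0: arr=2 -> substrate=0 bound=2 product=0
t=1: arr=2 -> substrate=2 bound=2 product=0
t=2: arr=1 -> substrate=1 bound=2 product=2
t=3: arr=3 -> substrate=4 bound=2 product=2
t=4: arr=1 -> substrate=3 bound=2 product=4
t=5: arr=0 -> substrate=3 bound=2 product=4
t=6: arr=3 -> substrate=4 bound=2 product=6
t=7: arr=3 -> substrate=7 bound=2 product=6
t=8: arr=0 -> substrate=5 bound=2 product=8
t=9: arr=1 -> substrate=6 bound=2 product=8
t=10: arr=1 -> substrate=5 bound=2 product=10
t=11: arr=0 -> substrate=5 bound=2 product=10
t=12: arr=0 -> substrate=3 bound=2 product=12
t=13: arr=0 -> substrate=3 bound=2 product=12

Answer: 2 2 2 2 2 2 2 2 2 2 2 2 2 2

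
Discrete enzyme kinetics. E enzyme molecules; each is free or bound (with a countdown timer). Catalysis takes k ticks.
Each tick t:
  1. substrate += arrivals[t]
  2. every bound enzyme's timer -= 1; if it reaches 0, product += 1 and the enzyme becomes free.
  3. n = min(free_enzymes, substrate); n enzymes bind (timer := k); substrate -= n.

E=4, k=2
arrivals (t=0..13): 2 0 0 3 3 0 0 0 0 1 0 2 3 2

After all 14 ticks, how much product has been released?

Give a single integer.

t=0: arr=2 -> substrate=0 bound=2 product=0
t=1: arr=0 -> substrate=0 bound=2 product=0
t=2: arr=0 -> substrate=0 bound=0 product=2
t=3: arr=3 -> substrate=0 bound=3 product=2
t=4: arr=3 -> substrate=2 bound=4 product=2
t=5: arr=0 -> substrate=0 bound=3 product=5
t=6: arr=0 -> substrate=0 bound=2 product=6
t=7: arr=0 -> substrate=0 bound=0 product=8
t=8: arr=0 -> substrate=0 bound=0 product=8
t=9: arr=1 -> substrate=0 bound=1 product=8
t=10: arr=0 -> substrate=0 bound=1 product=8
t=11: arr=2 -> substrate=0 bound=2 product=9
t=12: arr=3 -> substrate=1 bound=4 product=9
t=13: arr=2 -> substrate=1 bound=4 product=11

Answer: 11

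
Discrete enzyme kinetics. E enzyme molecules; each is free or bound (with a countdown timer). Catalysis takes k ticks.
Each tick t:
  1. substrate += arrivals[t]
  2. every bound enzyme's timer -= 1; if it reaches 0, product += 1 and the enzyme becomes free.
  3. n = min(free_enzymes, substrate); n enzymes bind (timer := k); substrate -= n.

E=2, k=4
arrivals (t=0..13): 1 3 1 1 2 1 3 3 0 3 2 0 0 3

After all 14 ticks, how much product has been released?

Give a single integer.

Answer: 6

Derivation:
t=0: arr=1 -> substrate=0 bound=1 product=0
t=1: arr=3 -> substrate=2 bound=2 product=0
t=2: arr=1 -> substrate=3 bound=2 product=0
t=3: arr=1 -> substrate=4 bound=2 product=0
t=4: arr=2 -> substrate=5 bound=2 product=1
t=5: arr=1 -> substrate=5 bound=2 product=2
t=6: arr=3 -> substrate=8 bound=2 product=2
t=7: arr=3 -> substrate=11 bound=2 product=2
t=8: arr=0 -> substrate=10 bound=2 product=3
t=9: arr=3 -> substrate=12 bound=2 product=4
t=10: arr=2 -> substrate=14 bound=2 product=4
t=11: arr=0 -> substrate=14 bound=2 product=4
t=12: arr=0 -> substrate=13 bound=2 product=5
t=13: arr=3 -> substrate=15 bound=2 product=6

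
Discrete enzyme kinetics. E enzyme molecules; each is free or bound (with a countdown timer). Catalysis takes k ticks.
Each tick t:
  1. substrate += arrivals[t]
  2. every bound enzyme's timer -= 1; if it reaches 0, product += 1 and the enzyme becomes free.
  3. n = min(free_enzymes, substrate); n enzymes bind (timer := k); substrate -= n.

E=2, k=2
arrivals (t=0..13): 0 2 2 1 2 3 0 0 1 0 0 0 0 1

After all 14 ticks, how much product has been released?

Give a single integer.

Answer: 11

Derivation:
t=0: arr=0 -> substrate=0 bound=0 product=0
t=1: arr=2 -> substrate=0 bound=2 product=0
t=2: arr=2 -> substrate=2 bound=2 product=0
t=3: arr=1 -> substrate=1 bound=2 product=2
t=4: arr=2 -> substrate=3 bound=2 product=2
t=5: arr=3 -> substrate=4 bound=2 product=4
t=6: arr=0 -> substrate=4 bound=2 product=4
t=7: arr=0 -> substrate=2 bound=2 product=6
t=8: arr=1 -> substrate=3 bound=2 product=6
t=9: arr=0 -> substrate=1 bound=2 product=8
t=10: arr=0 -> substrate=1 bound=2 product=8
t=11: arr=0 -> substrate=0 bound=1 product=10
t=12: arr=0 -> substrate=0 bound=1 product=10
t=13: arr=1 -> substrate=0 bound=1 product=11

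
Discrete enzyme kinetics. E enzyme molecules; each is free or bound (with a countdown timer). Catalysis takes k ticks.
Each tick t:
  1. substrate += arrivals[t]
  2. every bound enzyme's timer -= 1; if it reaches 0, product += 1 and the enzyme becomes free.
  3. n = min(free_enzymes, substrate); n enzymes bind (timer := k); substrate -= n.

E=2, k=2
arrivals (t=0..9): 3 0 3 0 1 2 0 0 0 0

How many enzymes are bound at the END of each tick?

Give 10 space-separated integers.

Answer: 2 2 2 2 2 2 2 2 1 1

Derivation:
t=0: arr=3 -> substrate=1 bound=2 product=0
t=1: arr=0 -> substrate=1 bound=2 product=0
t=2: arr=3 -> substrate=2 bound=2 product=2
t=3: arr=0 -> substrate=2 bound=2 product=2
t=4: arr=1 -> substrate=1 bound=2 product=4
t=5: arr=2 -> substrate=3 bound=2 product=4
t=6: arr=0 -> substrate=1 bound=2 product=6
t=7: arr=0 -> substrate=1 bound=2 product=6
t=8: arr=0 -> substrate=0 bound=1 product=8
t=9: arr=0 -> substrate=0 bound=1 product=8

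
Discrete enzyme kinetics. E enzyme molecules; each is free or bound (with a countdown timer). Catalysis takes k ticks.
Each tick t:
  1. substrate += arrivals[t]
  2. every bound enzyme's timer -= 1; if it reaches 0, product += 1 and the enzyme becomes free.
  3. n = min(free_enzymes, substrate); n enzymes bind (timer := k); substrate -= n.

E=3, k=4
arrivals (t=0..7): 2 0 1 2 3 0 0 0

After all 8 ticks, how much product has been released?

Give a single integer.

t=0: arr=2 -> substrate=0 bound=2 product=0
t=1: arr=0 -> substrate=0 bound=2 product=0
t=2: arr=1 -> substrate=0 bound=3 product=0
t=3: arr=2 -> substrate=2 bound=3 product=0
t=4: arr=3 -> substrate=3 bound=3 product=2
t=5: arr=0 -> substrate=3 bound=3 product=2
t=6: arr=0 -> substrate=2 bound=3 product=3
t=7: arr=0 -> substrate=2 bound=3 product=3

Answer: 3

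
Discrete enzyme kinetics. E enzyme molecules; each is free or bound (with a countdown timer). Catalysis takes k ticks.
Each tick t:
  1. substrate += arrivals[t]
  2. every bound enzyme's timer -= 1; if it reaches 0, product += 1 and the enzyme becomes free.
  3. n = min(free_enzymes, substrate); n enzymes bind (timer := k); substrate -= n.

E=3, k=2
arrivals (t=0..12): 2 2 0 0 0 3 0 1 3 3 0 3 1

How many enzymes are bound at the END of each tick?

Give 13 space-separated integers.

Answer: 2 3 2 1 0 3 3 1 3 3 3 3 3

Derivation:
t=0: arr=2 -> substrate=0 bound=2 product=0
t=1: arr=2 -> substrate=1 bound=3 product=0
t=2: arr=0 -> substrate=0 bound=2 product=2
t=3: arr=0 -> substrate=0 bound=1 product=3
t=4: arr=0 -> substrate=0 bound=0 product=4
t=5: arr=3 -> substrate=0 bound=3 product=4
t=6: arr=0 -> substrate=0 bound=3 product=4
t=7: arr=1 -> substrate=0 bound=1 product=7
t=8: arr=3 -> substrate=1 bound=3 product=7
t=9: arr=3 -> substrate=3 bound=3 product=8
t=10: arr=0 -> substrate=1 bound=3 product=10
t=11: arr=3 -> substrate=3 bound=3 product=11
t=12: arr=1 -> substrate=2 bound=3 product=13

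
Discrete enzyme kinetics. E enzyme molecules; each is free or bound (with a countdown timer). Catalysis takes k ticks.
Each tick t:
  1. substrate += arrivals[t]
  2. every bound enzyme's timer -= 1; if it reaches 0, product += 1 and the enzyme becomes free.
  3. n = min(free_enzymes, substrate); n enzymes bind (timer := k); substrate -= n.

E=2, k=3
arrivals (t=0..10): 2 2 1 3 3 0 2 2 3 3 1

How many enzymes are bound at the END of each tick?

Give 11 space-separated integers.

Answer: 2 2 2 2 2 2 2 2 2 2 2

Derivation:
t=0: arr=2 -> substrate=0 bound=2 product=0
t=1: arr=2 -> substrate=2 bound=2 product=0
t=2: arr=1 -> substrate=3 bound=2 product=0
t=3: arr=3 -> substrate=4 bound=2 product=2
t=4: arr=3 -> substrate=7 bound=2 product=2
t=5: arr=0 -> substrate=7 bound=2 product=2
t=6: arr=2 -> substrate=7 bound=2 product=4
t=7: arr=2 -> substrate=9 bound=2 product=4
t=8: arr=3 -> substrate=12 bound=2 product=4
t=9: arr=3 -> substrate=13 bound=2 product=6
t=10: arr=1 -> substrate=14 bound=2 product=6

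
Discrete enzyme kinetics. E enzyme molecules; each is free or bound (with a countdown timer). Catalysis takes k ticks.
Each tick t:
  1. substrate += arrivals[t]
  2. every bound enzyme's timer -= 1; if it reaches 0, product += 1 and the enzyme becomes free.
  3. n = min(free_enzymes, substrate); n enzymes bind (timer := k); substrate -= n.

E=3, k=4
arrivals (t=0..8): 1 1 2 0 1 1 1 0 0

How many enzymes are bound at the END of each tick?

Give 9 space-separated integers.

Answer: 1 2 3 3 3 3 3 3 3

Derivation:
t=0: arr=1 -> substrate=0 bound=1 product=0
t=1: arr=1 -> substrate=0 bound=2 product=0
t=2: arr=2 -> substrate=1 bound=3 product=0
t=3: arr=0 -> substrate=1 bound=3 product=0
t=4: arr=1 -> substrate=1 bound=3 product=1
t=5: arr=1 -> substrate=1 bound=3 product=2
t=6: arr=1 -> substrate=1 bound=3 product=3
t=7: arr=0 -> substrate=1 bound=3 product=3
t=8: arr=0 -> substrate=0 bound=3 product=4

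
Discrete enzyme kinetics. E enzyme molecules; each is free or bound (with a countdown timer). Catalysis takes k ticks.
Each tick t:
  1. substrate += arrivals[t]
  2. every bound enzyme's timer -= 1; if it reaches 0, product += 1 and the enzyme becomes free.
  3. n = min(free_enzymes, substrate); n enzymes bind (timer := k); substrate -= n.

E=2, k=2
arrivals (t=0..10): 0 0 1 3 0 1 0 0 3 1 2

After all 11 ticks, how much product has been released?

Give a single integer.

Answer: 7

Derivation:
t=0: arr=0 -> substrate=0 bound=0 product=0
t=1: arr=0 -> substrate=0 bound=0 product=0
t=2: arr=1 -> substrate=0 bound=1 product=0
t=3: arr=3 -> substrate=2 bound=2 product=0
t=4: arr=0 -> substrate=1 bound=2 product=1
t=5: arr=1 -> substrate=1 bound=2 product=2
t=6: arr=0 -> substrate=0 bound=2 product=3
t=7: arr=0 -> substrate=0 bound=1 product=4
t=8: arr=3 -> substrate=1 bound=2 product=5
t=9: arr=1 -> substrate=2 bound=2 product=5
t=10: arr=2 -> substrate=2 bound=2 product=7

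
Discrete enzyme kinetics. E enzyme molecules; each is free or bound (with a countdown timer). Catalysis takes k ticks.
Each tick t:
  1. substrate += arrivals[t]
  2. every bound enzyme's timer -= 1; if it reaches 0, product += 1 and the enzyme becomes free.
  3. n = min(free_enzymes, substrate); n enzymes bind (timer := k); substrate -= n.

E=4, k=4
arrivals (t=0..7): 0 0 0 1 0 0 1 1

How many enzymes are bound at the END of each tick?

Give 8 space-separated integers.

t=0: arr=0 -> substrate=0 bound=0 product=0
t=1: arr=0 -> substrate=0 bound=0 product=0
t=2: arr=0 -> substrate=0 bound=0 product=0
t=3: arr=1 -> substrate=0 bound=1 product=0
t=4: arr=0 -> substrate=0 bound=1 product=0
t=5: arr=0 -> substrate=0 bound=1 product=0
t=6: arr=1 -> substrate=0 bound=2 product=0
t=7: arr=1 -> substrate=0 bound=2 product=1

Answer: 0 0 0 1 1 1 2 2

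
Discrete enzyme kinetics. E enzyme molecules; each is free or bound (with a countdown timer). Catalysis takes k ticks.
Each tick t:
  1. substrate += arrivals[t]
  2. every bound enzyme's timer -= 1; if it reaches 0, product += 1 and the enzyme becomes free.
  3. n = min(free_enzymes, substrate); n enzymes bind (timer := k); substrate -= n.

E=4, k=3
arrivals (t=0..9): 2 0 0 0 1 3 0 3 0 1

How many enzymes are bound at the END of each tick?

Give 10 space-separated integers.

t=0: arr=2 -> substrate=0 bound=2 product=0
t=1: arr=0 -> substrate=0 bound=2 product=0
t=2: arr=0 -> substrate=0 bound=2 product=0
t=3: arr=0 -> substrate=0 bound=0 product=2
t=4: arr=1 -> substrate=0 bound=1 product=2
t=5: arr=3 -> substrate=0 bound=4 product=2
t=6: arr=0 -> substrate=0 bound=4 product=2
t=7: arr=3 -> substrate=2 bound=4 product=3
t=8: arr=0 -> substrate=0 bound=3 product=6
t=9: arr=1 -> substrate=0 bound=4 product=6

Answer: 2 2 2 0 1 4 4 4 3 4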